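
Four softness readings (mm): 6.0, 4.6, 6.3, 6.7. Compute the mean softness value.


5.90 mm


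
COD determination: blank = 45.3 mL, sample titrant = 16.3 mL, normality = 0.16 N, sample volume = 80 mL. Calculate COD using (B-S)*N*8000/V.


464.0 mg/L

COD = (45.3 - 16.3) x 0.16 x 8000 / 80
COD = 29.0 x 0.16 x 8000 / 80
COD = 464.0 mg/L


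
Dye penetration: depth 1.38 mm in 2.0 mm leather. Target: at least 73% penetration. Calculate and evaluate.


Penetration = 69.0%
Meets target: No


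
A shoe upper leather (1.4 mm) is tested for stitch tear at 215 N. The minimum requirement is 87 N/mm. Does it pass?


STS = 215 / 1.4 = 153.6 N/mm
Minimum required: 87 N/mm
Passes: Yes


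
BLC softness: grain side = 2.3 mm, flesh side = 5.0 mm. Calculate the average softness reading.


Average = (2.3 + 5.0) / 2
Average = 3.65 mm


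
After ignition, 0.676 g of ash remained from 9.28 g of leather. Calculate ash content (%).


Ash% = 0.676 / 9.28 x 100
Ash% = 7.28%


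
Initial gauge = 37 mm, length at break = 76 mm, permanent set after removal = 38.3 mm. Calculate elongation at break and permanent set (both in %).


Elongation at break = 105.4%
Permanent set = 3.5%

Elongation at break = (76 - 37) / 37 x 100 = 105.4%
Permanent set = (38.3 - 37) / 37 x 100 = 3.5%


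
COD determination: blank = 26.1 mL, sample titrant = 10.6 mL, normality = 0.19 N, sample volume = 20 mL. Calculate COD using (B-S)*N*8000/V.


1178.0 mg/L

COD = (26.1 - 10.6) x 0.19 x 8000 / 20
COD = 15.5 x 0.19 x 8000 / 20
COD = 1178.0 mg/L


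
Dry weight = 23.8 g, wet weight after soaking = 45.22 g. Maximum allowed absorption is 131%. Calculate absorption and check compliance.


Absorption = 90.0%
Compliant: Yes


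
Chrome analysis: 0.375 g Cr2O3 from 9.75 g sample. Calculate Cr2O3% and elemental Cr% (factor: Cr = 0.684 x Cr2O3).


Cr2O3 = 3.85%
Cr = 2.63%

Cr2O3% = 0.375 / 9.75 x 100 = 3.85%
Cr% = 3.85 x 0.684 = 2.63%


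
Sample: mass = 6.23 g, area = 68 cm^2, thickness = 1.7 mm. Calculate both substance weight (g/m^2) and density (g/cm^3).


SW = 6.23 / 68 x 10000 = 916.2 g/m^2
Volume = 68 x 1.7 / 10 = 11.56 cm^3
Density = 6.23 / 11.56 = 0.539 g/cm^3


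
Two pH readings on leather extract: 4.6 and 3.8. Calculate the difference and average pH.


Difference = 0.8
Average pH = 4.20

Difference = |4.6 - 3.8| = 0.8
Average = (4.6 + 3.8) / 2 = 4.20


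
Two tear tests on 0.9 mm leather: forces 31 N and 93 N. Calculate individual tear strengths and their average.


Tear 1 = 34.4 N/mm
Tear 2 = 103.3 N/mm
Average = 68.9 N/mm

Tear 1 = 31 / 0.9 = 34.4 N/mm
Tear 2 = 93 / 0.9 = 103.3 N/mm
Average = (34.4 + 103.3) / 2 = 68.9 N/mm


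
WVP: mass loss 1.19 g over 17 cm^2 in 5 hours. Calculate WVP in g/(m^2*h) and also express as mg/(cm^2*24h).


WVP = 1.19 / (17 x 5) x 10000 = 140.00 g/(m^2*h)
Mass loss in mg = 1.19 x 1000 = 1190 mg
Per cm^2 per 24h in mg: 1190 x 24 / (17 x 5) = 28560 / 85 = 336.00 mg/(cm^2*24h)


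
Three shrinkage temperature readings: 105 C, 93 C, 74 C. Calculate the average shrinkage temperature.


90.7 C


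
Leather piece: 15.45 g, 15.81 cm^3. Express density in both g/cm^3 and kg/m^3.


0.977 g/cm^3
977 kg/m^3

Density = 15.45 / 15.81 = 0.977 g/cm^3
Convert: 0.977 x 1000 = 977 kg/m^3


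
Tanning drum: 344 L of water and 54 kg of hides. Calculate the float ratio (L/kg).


Float ratio = water / hide weight
Ratio = 344 / 54 = 6.4


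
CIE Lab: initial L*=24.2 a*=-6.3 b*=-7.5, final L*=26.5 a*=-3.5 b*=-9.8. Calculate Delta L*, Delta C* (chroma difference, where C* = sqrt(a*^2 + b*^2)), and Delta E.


Delta L* = 2.3
Delta C* = 0.61
Delta E = 4.29

Delta L* = 26.5 - 24.2 = 2.3
C1* = sqrt((-6.3)^2 + (-7.5)^2) = 9.795
C2* = sqrt((-3.5)^2 + (-9.8)^2) = 10.406
Delta C* = 10.406 - 9.795 = 0.61
Delta E = sqrt((2.3)^2 + (2.8)^2 + (-2.3)^2) = 4.29


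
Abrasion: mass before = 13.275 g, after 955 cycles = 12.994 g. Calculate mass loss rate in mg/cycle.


0.294 mg/cycle

Mass loss = 13.275 - 12.994 = 0.281 g
Rate = 0.281 / 955 x 1000 = 0.294 mg/cycle


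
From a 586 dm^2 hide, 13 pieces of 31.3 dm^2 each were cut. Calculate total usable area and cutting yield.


Total usable = 13 x 31.3 = 406.9 dm^2
Yield = 406.9 / 586 x 100 = 69.4%


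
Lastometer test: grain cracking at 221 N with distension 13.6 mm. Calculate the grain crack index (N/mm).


16.3 N/mm

Grain crack index = force / distension
Index = 221 / 13.6 = 16.3 N/mm


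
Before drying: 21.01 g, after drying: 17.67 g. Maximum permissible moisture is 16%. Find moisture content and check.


MC = (21.01 - 17.67) / 21.01 x 100 = 15.9%
Maximum: 16%
Acceptable: Yes


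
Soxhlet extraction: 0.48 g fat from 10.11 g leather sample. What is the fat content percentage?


4.7%


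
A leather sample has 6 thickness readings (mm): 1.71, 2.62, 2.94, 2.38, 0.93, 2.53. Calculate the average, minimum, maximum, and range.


Average = 2.19 mm
Min = 0.93 mm
Max = 2.94 mm
Range = 2.01 mm

Sum = 13.11
Average = 13.11 / 6 = 2.19 mm
Minimum = 0.93 mm
Maximum = 2.94 mm
Range = 2.94 - 0.93 = 2.01 mm


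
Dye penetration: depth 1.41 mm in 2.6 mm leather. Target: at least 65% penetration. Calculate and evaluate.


Penetration = 54.2%
Meets target: No

Penetration = 1.41 / 2.6 x 100 = 54.2%
Target: 65%
Meets target: No


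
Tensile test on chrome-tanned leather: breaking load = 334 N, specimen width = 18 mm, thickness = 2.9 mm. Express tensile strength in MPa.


6.40 MPa

Cross-section = 18 x 2.9 = 52.2 mm^2
TS = 334 / 52.2 = 6.40 MPa
(1 N/mm^2 = 1 MPa)


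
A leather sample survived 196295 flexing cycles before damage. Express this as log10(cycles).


log10(196295) = 5.29


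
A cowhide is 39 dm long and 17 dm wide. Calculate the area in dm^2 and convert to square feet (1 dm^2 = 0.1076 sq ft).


Area = 39 x 17 = 663 dm^2
Conversion: 663 x 0.1076 = 71.34 sq ft


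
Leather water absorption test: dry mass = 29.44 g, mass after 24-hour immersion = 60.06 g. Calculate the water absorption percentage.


104.0%


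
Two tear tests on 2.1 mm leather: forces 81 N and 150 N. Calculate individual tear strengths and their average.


Tear 1 = 38.6 N/mm
Tear 2 = 71.4 N/mm
Average = 55.0 N/mm


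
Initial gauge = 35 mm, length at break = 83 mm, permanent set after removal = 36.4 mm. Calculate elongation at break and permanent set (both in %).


Elongation at break = (83 - 35) / 35 x 100 = 137.1%
Permanent set = (36.4 - 35) / 35 x 100 = 4.0%


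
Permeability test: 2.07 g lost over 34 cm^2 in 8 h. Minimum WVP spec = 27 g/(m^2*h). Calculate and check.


WVP = 2.07 / (34 x 8) x 10000 = 76.10 g/(m^2*h)
Minimum: 27 g/(m^2*h)
Meets spec: Yes


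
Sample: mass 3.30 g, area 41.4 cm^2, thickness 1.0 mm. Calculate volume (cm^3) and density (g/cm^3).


Thickness in cm = 1.0 / 10 = 0.10 cm
Volume = 41.4 x 0.10 = 4.140 cm^3
Density = 3.30 / 4.140 = 0.797 g/cm^3


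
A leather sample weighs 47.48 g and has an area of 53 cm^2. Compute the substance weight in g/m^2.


Substance weight = mass / area x 10000
SW = 47.48 / 53 x 10000
SW = 8958.5 g/m^2


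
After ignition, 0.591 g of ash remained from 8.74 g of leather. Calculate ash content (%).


6.76%

Ash% = 0.591 / 8.74 x 100
Ash% = 6.76%


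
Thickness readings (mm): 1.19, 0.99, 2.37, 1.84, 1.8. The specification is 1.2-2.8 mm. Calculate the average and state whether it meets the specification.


Sum = 8.19
Average = 8.19 / 5 = 1.64 mm
Specification range: 1.2 to 2.8 mm
Within spec: Yes


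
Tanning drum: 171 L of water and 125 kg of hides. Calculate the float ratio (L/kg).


Float ratio = water / hide weight
Ratio = 171 / 125 = 1.4


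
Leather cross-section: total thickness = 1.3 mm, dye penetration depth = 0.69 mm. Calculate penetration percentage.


53.1%

Penetration% = 0.69 / 1.3 x 100
Penetration = 53.1%


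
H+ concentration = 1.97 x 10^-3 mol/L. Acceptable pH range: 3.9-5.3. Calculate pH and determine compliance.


pH = -log10(1.97 x 10^-3) = 2.71
Range: 3.9 to 5.3
Compliant: No


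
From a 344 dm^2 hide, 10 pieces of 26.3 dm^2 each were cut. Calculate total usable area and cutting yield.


Total usable = 10 x 26.3 = 263.0 dm^2
Yield = 263.0 / 344 x 100 = 76.5%


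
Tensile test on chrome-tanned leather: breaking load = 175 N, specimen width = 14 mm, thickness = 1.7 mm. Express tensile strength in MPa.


7.35 MPa


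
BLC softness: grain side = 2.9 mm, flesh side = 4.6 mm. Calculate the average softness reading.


3.75 mm

Average = (2.9 + 4.6) / 2
Average = 3.75 mm


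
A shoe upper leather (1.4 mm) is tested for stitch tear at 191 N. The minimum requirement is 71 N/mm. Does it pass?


STS = 191 / 1.4 = 136.4 N/mm
Minimum required: 71 N/mm
Passes: Yes


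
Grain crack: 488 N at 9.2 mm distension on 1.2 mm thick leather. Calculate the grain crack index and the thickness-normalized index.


Crack index = 488 / 9.2 = 53.0 N/mm
Normalized = 53.0 / 1.2 = 44.2 N/mm per mm


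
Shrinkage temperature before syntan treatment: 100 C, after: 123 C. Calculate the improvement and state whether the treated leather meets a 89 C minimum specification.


Improvement = 123 - 100 = 23 C
Spec check: 123 C >= 89 C? Yes


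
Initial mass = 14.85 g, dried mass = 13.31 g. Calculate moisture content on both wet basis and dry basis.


Wet basis = 10.4%
Dry basis = 11.6%


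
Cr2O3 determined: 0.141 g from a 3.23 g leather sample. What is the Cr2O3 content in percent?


Cr2O3% = 0.141 / 3.23 x 100
Cr2O3% = 4.37%


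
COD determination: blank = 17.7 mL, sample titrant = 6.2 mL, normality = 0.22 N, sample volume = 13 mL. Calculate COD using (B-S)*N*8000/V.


1556.9 mg/L

COD = (17.7 - 6.2) x 0.22 x 8000 / 13
COD = 11.5 x 0.22 x 8000 / 13
COD = 1556.9 mg/L


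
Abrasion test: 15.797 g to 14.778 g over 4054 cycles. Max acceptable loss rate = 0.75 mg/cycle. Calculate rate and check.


Rate = 0.251 mg/cycle
Passes: Yes


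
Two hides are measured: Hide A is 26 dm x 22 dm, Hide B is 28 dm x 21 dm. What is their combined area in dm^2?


Hide A area = 26 x 22 = 572 dm^2
Hide B area = 28 x 21 = 588 dm^2
Total = 572 + 588 = 1160 dm^2


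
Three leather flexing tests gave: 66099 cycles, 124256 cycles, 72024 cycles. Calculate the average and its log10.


Average = 87460 cycles
log10 = 4.94

Average = (66099 + 124256 + 72024) / 3 = 87460 cycles
log10(87460) = 4.94


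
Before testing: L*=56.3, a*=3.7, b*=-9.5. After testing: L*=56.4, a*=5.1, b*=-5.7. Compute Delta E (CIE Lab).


dL = 56.4 - 56.3 = 0.1
da = 5.1 - 3.7 = 1.4
db = -5.7 - (-9.5) = 3.8
dE = sqrt((0.1)^2 + (1.4)^2 + (3.8)^2) = 4.05


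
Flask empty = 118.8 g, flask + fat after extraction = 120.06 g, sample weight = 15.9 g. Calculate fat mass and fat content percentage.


Fat mass = 120.06 - 118.8 = 1.26 g
Fat% = 1.26 / 15.9 x 100 = 7.9%


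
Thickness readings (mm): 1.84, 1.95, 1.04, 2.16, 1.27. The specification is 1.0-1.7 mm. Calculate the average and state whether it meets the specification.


Sum = 8.26
Average = 8.26 / 5 = 1.65 mm
Specification range: 1.0 to 1.7 mm
Within spec: Yes


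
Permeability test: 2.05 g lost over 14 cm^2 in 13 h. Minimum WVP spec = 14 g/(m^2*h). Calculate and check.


WVP = 2.05 / (14 x 13) x 10000 = 112.64 g/(m^2*h)
Minimum: 14 g/(m^2*h)
Meets spec: Yes


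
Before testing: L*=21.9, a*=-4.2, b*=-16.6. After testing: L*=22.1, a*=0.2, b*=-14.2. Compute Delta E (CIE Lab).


Delta E = 5.02

dL = 22.1 - 21.9 = 0.2
da = 0.2 - (-4.2) = 4.4
db = -14.2 - (-16.6) = 2.4
dE = sqrt((0.2)^2 + (4.4)^2 + (2.4)^2) = 5.02


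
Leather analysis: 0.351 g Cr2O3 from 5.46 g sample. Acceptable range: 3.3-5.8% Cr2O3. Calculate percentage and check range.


Cr2O3 = 6.43%
Within range: No


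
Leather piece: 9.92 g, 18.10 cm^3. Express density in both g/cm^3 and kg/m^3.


Density = 9.92 / 18.10 = 0.548 g/cm^3
Convert: 0.548 x 1000 = 548 kg/m^3


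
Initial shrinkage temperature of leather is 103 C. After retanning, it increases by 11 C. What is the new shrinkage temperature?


New Ts = 103 + 11 = 114 C


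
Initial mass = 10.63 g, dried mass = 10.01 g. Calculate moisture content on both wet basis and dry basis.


Moisture lost = 10.63 - 10.01 = 0.62 g
Wet basis MC = 0.62 / 10.63 x 100 = 5.8%
Dry basis MC = 0.62 / 10.01 x 100 = 6.2%


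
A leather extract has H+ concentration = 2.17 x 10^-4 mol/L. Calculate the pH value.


pH = -log10[H+]
pH = -log10(2.17 x 10^-4) = 3.66


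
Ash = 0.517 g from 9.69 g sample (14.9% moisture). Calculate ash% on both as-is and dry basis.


As-is ash = 5.34%
Dry-basis ash = 6.27%

As-is ash% = 0.517 / 9.69 x 100 = 5.34%
Dry mass = 9.69 x (100 - 14.9) / 100 = 8.24619 g
Dry-basis ash% = 0.517 / 8.24619 x 100 = 6.27%


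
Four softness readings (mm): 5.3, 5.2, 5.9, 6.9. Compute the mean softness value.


5.83 mm

Sum = 5.3 + 5.2 + 5.9 + 6.9
Mean = 23.3 / 4 = 5.83 mm


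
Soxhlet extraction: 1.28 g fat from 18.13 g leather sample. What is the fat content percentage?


Fat content = 1.28 / 18.13 x 100
Fat = 7.1%


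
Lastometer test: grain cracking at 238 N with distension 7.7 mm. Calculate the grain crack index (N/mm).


Grain crack index = force / distension
Index = 238 / 7.7 = 30.9 N/mm


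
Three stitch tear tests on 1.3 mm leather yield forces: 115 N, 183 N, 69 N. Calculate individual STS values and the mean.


STS1 = 115 / 1.3 = 88.5 N/mm
STS2 = 183 / 1.3 = 140.8 N/mm
STS3 = 69 / 1.3 = 53.1 N/mm
Mean = (88.5 + 140.8 + 53.1) / 3 = 94.1 N/mm


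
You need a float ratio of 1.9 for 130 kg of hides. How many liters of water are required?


247.0 L

Water = hide weight x target ratio
Water = 130 x 1.9 = 247.0 L


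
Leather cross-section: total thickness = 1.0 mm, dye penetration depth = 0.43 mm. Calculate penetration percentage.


Penetration% = 0.43 / 1.0 x 100
Penetration = 43.0%


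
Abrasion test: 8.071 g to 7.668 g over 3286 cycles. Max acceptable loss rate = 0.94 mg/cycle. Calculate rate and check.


Rate = 0.123 mg/cycle
Passes: Yes

Loss = 8.071 - 7.668 = 0.403 g
Rate = 0.403 g / 3286 cycles x 1000 = 0.123 mg/cycle
Max = 0.94 mg/cycle
Passes: Yes


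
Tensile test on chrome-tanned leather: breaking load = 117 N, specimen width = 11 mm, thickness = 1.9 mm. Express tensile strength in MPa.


5.60 MPa

Cross-section = 11 x 1.9 = 20.9 mm^2
TS = 117 / 20.9 = 5.60 MPa
(1 N/mm^2 = 1 MPa)


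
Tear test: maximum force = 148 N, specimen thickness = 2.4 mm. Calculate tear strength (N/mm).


Tear strength = force / thickness
Tear = 148 / 2.4 = 61.7 N/mm


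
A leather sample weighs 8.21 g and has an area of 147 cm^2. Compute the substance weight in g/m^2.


Substance weight = mass / area x 10000
SW = 8.21 / 147 x 10000
SW = 558.5 g/m^2


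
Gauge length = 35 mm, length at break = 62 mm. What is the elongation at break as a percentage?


Extension = 62 - 35 = 27 mm
Elongation = 27 / 35 x 100 = 77.1%


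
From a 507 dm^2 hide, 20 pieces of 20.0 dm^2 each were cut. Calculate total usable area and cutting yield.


Usable area = 400.0 dm^2
Yield = 78.9%

Total usable = 20 x 20.0 = 400.0 dm^2
Yield = 400.0 / 507 x 100 = 78.9%


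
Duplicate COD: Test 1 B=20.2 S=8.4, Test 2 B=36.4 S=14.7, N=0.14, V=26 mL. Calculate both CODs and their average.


COD1 = (20.2 - 8.4) x 0.14 x 8000 / 26 = 508.3 mg/L
COD2 = (36.4 - 14.7) x 0.14 x 8000 / 26 = 934.8 mg/L
Average = (508.3 + 934.8) / 2 = 721.6 mg/L


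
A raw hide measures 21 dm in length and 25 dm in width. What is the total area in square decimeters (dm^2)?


525 dm^2

Area = length x width
Area = 21 x 25 = 525 dm^2


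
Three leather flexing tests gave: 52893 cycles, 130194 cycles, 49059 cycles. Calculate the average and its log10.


Average = 77382 cycles
log10 = 4.89

Average = (52893 + 130194 + 49059) / 3 = 77382 cycles
log10(77382) = 4.89


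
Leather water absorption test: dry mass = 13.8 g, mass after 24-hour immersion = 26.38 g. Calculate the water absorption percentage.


Water absorbed = 26.38 - 13.8 = 12.58 g
WA% = 12.58 / 13.8 x 100 = 91.2%


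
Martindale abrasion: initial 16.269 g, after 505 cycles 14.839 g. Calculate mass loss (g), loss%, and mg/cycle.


Loss = 16.269 - 14.839 = 1.430 g
Loss% = 1.430 / 16.269 x 100 = 8.79%
Rate = 1.430 / 505 x 1000 = 2.832 mg/cycle


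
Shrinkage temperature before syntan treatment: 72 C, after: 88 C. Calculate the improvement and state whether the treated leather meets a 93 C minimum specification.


Improvement = 16 C
Meets 93 C spec: No

Improvement = 88 - 72 = 16 C
Spec check: 88 C >= 93 C? No


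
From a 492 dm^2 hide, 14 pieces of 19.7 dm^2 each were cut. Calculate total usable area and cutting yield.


Usable area = 275.8 dm^2
Yield = 56.1%


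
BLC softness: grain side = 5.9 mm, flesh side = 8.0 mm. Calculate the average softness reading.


Average = (5.9 + 8.0) / 2
Average = 6.95 mm


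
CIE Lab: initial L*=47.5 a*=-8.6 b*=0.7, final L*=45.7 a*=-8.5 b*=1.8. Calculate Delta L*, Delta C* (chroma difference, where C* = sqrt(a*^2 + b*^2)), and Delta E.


Delta L* = 45.7 - 47.5 = -1.8
C1* = sqrt((-8.6)^2 + (0.7)^2) = 8.628
C2* = sqrt((-8.5)^2 + (1.8)^2) = 8.688
Delta C* = 8.688 - 8.628 = 0.06
Delta E = sqrt((-1.8)^2 + (0.1)^2 + (1.1)^2) = 2.11


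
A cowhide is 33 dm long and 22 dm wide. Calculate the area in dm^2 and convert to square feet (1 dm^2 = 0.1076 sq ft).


Area = 33 x 22 = 726 dm^2
Conversion: 726 x 0.1076 = 78.12 sq ft


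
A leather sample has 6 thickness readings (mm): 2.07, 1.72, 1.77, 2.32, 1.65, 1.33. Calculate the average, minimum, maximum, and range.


Sum = 10.86
Average = 10.86 / 6 = 1.81 mm
Minimum = 1.33 mm
Maximum = 2.32 mm
Range = 2.32 - 1.33 = 0.99 mm


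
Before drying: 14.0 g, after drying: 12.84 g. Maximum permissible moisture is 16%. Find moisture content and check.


MC = (14.0 - 12.84) / 14.0 x 100 = 8.3%
Maximum: 16%
Acceptable: Yes


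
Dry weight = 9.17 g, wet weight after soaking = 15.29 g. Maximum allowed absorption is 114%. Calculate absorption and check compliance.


Absorption = 66.7%
Compliant: Yes

WA = (15.29 - 9.17) / 9.17 x 100 = 66.7%
Maximum allowed: 114%
Compliant: Yes


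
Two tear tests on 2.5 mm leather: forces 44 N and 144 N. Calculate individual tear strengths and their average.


Tear 1 = 44 / 2.5 = 17.6 N/mm
Tear 2 = 144 / 2.5 = 57.6 N/mm
Average = (17.6 + 57.6) / 2 = 37.6 N/mm


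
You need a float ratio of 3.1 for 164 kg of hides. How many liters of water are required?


508.4 L


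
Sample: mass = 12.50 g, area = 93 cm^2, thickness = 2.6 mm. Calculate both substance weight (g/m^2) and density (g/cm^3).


SW = 12.50 / 93 x 10000 = 1344.1 g/m^2
Volume = 93 x 2.6 / 10 = 24.18 cm^3
Density = 12.50 / 24.18 = 0.517 g/cm^3


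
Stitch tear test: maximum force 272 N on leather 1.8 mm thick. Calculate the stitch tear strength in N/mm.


Stitch tear strength = force / thickness
STS = 272 / 1.8 = 151.1 N/mm


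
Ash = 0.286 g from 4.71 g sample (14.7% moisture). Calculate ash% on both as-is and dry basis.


As-is ash% = 0.286 / 4.71 x 100 = 6.07%
Dry mass = 4.71 x (100 - 14.7) / 100 = 4.01763 g
Dry-basis ash% = 0.286 / 4.01763 x 100 = 7.12%


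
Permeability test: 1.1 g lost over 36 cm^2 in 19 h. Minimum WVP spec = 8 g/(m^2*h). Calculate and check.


WVP = 1.1 / (36 x 19) x 10000 = 16.08 g/(m^2*h)
Minimum: 8 g/(m^2*h)
Meets spec: Yes


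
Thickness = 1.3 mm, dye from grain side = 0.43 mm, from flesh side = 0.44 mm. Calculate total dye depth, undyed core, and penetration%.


Total dyed = 0.87 mm
Undyed core = 0.43 mm
Penetration = 66.9%


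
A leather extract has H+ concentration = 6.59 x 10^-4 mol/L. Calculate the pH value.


pH = -log10[H+]
pH = -log10(6.59 x 10^-4) = 3.18


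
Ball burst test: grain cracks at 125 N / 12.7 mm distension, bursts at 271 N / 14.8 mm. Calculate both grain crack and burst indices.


Crack index = 9.8 N/mm
Burst index = 18.3 N/mm

Crack index = 125 / 12.7 = 9.8 N/mm
Burst index = 271 / 14.8 = 18.3 N/mm


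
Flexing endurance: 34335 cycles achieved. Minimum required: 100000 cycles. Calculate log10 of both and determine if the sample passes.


log10(34335) = 4.54
log10(100000) = 5.00
Passes: No


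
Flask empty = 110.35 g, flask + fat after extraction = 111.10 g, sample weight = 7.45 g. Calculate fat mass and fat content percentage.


Fat mass = 0.75 g
Fat content = 10.1%

Fat mass = 111.10 - 110.35 = 0.75 g
Fat% = 0.75 / 7.45 x 100 = 10.1%


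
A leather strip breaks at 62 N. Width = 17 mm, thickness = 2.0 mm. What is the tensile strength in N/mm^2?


Cross-sectional area = 17 x 2.0 = 34.0 mm^2
Tensile strength = 62 / 34.0 = 1.82 N/mm^2


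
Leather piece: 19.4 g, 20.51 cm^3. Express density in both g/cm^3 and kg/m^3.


Density = 19.4 / 20.51 = 0.946 g/cm^3
Convert: 0.946 x 1000 = 946 kg/m^3


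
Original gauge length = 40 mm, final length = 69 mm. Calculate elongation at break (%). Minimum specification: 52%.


Extension = 69 - 40 = 29 mm
Elongation = 29 / 40 x 100 = 72.5%
Minimum required: 52%
Meets specification: Yes


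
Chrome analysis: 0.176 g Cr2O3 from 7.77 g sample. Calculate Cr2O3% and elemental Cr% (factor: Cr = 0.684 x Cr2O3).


Cr2O3% = 0.176 / 7.77 x 100 = 2.27%
Cr% = 2.27 x 0.684 = 1.55%


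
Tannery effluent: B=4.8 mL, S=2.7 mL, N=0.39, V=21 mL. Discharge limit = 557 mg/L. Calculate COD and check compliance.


COD = (4.8 - 2.7) x 0.39 x 8000 / 21 = 312.0 mg/L
Limit: 557 mg/L
Compliant: Yes


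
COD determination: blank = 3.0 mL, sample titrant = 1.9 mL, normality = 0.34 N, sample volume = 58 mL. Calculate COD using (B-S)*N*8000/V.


51.6 mg/L

COD = (3.0 - 1.9) x 0.34 x 8000 / 58
COD = 1.1 x 0.34 x 8000 / 58
COD = 51.6 mg/L


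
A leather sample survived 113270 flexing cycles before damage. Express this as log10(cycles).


log10(113270) = 5.05


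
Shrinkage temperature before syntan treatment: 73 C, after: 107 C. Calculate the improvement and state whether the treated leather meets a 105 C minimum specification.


Improvement = 107 - 73 = 34 C
Spec check: 107 C >= 105 C? Yes


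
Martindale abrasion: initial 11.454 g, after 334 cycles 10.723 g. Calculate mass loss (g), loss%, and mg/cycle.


Mass loss = 0.731 g
Loss = 6.38%
Rate = 2.189 mg/cycle

Loss = 11.454 - 10.723 = 0.731 g
Loss% = 0.731 / 11.454 x 100 = 6.38%
Rate = 0.731 / 334 x 1000 = 2.189 mg/cycle


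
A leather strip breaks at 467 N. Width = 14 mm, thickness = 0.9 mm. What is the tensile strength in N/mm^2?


37.06 N/mm^2


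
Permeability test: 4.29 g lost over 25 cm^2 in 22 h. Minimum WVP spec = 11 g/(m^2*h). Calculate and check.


WVP = 78.00 g/(m^2*h)
Meets specification: Yes

WVP = 4.29 / (25 x 22) x 10000 = 78.00 g/(m^2*h)
Minimum: 11 g/(m^2*h)
Meets spec: Yes


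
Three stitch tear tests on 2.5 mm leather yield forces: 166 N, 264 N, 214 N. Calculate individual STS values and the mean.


STS1 = 66.4 N/mm
STS2 = 105.6 N/mm
STS3 = 85.6 N/mm
Mean = 85.9 N/mm

STS1 = 166 / 2.5 = 66.4 N/mm
STS2 = 264 / 2.5 = 105.6 N/mm
STS3 = 214 / 2.5 = 85.6 N/mm
Mean = (66.4 + 105.6 + 85.6) / 3 = 85.9 N/mm


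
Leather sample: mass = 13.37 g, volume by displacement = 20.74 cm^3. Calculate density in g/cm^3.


0.645 g/cm^3


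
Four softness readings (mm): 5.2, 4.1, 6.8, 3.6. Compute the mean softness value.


4.93 mm

Sum = 5.2 + 4.1 + 6.8 + 3.6
Mean = 19.7 / 4 = 4.93 mm


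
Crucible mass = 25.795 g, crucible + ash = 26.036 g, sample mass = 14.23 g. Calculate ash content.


Ash mass = 0.241 g
Ash content = 1.69%


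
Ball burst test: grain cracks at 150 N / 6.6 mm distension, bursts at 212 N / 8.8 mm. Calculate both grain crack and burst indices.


Crack index = 150 / 6.6 = 22.7 N/mm
Burst index = 212 / 8.8 = 24.1 N/mm


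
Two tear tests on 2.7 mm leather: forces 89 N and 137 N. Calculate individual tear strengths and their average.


Tear 1 = 89 / 2.7 = 33.0 N/mm
Tear 2 = 137 / 2.7 = 50.7 N/mm
Average = (33.0 + 50.7) / 2 = 41.9 N/mm


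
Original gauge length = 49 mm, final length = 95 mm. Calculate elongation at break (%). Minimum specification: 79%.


Elongation = 93.9%
Meets spec: Yes

Extension = 95 - 49 = 46 mm
Elongation = 46 / 49 x 100 = 93.9%
Minimum required: 79%
Meets specification: Yes


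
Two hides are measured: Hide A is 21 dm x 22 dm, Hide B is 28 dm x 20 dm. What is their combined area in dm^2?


Hide A area = 21 x 22 = 462 dm^2
Hide B area = 28 x 20 = 560 dm^2
Total = 462 + 560 = 1022 dm^2


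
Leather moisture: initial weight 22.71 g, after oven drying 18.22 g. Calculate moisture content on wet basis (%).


Moisture = 22.71 - 18.22 = 4.49 g
MC = 4.49 / 22.71 x 100 = 19.8%


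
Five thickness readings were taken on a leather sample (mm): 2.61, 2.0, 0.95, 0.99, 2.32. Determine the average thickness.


1.77 mm


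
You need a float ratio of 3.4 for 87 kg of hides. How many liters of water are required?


295.8 L


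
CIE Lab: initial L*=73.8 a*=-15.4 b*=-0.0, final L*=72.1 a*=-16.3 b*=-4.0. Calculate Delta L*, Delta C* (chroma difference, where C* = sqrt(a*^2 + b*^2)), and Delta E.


Delta L* = -1.7
Delta C* = 1.38
Delta E = 4.44

Delta L* = 72.1 - 73.8 = -1.7
C1* = sqrt((-15.4)^2 + (-0.0)^2) = 15.400
C2* = sqrt((-16.3)^2 + (-4.0)^2) = 16.784
Delta C* = 16.784 - 15.400 = 1.38
Delta E = sqrt((-1.7)^2 + (-0.9)^2 + (-4.0)^2) = 4.44


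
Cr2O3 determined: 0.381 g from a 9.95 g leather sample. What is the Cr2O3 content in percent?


Cr2O3% = 0.381 / 9.95 x 100
Cr2O3% = 3.83%


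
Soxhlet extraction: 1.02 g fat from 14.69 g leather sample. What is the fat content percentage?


6.9%


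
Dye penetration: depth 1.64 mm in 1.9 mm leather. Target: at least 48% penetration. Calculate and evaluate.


Penetration = 1.64 / 1.9 x 100 = 86.3%
Target: 48%
Meets target: Yes


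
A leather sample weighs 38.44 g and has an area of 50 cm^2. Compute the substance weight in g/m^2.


Substance weight = mass / area x 10000
SW = 38.44 / 50 x 10000
SW = 7688.0 g/m^2


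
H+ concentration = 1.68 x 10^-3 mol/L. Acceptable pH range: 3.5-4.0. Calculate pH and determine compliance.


pH = -log10(1.68 x 10^-3) = 2.77
Range: 3.5 to 4.0
Compliant: No


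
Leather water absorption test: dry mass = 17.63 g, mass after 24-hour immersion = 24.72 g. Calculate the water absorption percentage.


Water absorbed = 24.72 - 17.63 = 7.09 g
WA% = 7.09 / 17.63 x 100 = 40.2%


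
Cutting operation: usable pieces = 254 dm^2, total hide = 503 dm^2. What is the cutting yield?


50.5%


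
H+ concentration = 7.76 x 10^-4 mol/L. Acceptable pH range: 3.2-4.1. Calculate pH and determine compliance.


pH = -log10(7.76 x 10^-4) = 3.11
Range: 3.2 to 4.1
Compliant: No


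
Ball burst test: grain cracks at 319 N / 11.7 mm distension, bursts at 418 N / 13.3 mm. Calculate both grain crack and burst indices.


Crack index = 27.3 N/mm
Burst index = 31.4 N/mm

Crack index = 319 / 11.7 = 27.3 N/mm
Burst index = 418 / 13.3 = 31.4 N/mm


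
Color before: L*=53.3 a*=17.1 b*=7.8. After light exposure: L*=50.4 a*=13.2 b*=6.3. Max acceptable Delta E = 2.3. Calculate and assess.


Delta E = 5.09
Passes: No


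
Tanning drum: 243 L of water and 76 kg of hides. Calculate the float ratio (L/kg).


3.2


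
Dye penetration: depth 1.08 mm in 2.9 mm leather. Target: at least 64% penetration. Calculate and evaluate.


Penetration = 1.08 / 2.9 x 100 = 37.2%
Target: 64%
Meets target: No


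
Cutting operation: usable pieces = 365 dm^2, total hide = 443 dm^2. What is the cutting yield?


Yield = usable / total x 100
Yield = 365 / 443 x 100 = 82.4%


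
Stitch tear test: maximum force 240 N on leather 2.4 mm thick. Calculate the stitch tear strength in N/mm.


100.0 N/mm


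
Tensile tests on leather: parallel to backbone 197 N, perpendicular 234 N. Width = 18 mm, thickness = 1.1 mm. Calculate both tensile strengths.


Parallel = 9.95 N/mm^2
Perpendicular = 11.82 N/mm^2

Area = 18 x 1.1 = 19.8 mm^2
TS (parallel) = 197 / 19.8 = 9.95 N/mm^2
TS (perpendicular) = 234 / 19.8 = 11.82 N/mm^2


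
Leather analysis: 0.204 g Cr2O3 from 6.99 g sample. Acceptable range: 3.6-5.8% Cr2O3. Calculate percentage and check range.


Cr2O3 = 2.92%
Within range: No

Cr2O3% = 0.204 / 6.99 x 100 = 2.92%
Acceptable range: 3.6 to 5.8%
Within range: No


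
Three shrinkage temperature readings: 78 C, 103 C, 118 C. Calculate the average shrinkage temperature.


99.7 C

Average = (78 + 103 + 118) / 3
Average = 299 / 3 = 99.7 C


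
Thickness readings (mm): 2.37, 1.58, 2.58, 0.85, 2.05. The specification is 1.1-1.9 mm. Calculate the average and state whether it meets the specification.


Sum = 9.43
Average = 9.43 / 5 = 1.89 mm
Specification range: 1.1 to 1.9 mm
Within spec: Yes


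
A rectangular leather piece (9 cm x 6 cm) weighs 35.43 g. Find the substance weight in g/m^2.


6561.1 g/m^2


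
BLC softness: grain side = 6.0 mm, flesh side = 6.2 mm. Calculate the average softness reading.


6.10 mm

Average = (6.0 + 6.2) / 2
Average = 6.10 mm


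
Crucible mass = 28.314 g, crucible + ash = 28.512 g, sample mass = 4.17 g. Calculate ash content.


Ash mass = 0.198 g
Ash content = 4.75%


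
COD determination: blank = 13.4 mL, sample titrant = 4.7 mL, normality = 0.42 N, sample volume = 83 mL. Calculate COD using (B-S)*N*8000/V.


352.2 mg/L

COD = (13.4 - 4.7) x 0.42 x 8000 / 83
COD = 8.7 x 0.42 x 8000 / 83
COD = 352.2 mg/L


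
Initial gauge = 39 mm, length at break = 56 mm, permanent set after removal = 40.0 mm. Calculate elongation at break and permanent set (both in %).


Elongation at break = (56 - 39) / 39 x 100 = 43.6%
Permanent set = (40.0 - 39) / 39 x 100 = 2.6%


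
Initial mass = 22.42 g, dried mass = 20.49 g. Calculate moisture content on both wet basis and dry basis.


Moisture lost = 22.42 - 20.49 = 1.93 g
Wet basis MC = 1.93 / 22.42 x 100 = 8.6%
Dry basis MC = 1.93 / 20.49 x 100 = 9.4%


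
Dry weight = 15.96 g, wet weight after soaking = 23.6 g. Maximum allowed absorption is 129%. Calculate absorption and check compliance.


Absorption = 47.9%
Compliant: Yes

WA = (23.6 - 15.96) / 15.96 x 100 = 47.9%
Maximum allowed: 129%
Compliant: Yes


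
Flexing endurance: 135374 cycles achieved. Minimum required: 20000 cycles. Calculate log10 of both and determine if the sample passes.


Achieved: log10 = 5.13
Required: log10 = 4.30
Passes: Yes

log10(135374) = 5.13
log10(20000) = 4.30
Passes: Yes


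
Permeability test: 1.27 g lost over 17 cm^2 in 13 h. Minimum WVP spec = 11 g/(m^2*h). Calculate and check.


WVP = 1.27 / (17 x 13) x 10000 = 57.47 g/(m^2*h)
Minimum: 11 g/(m^2*h)
Meets spec: Yes


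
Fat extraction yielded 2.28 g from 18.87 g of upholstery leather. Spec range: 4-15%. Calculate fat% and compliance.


Fat content = 12.1%
Compliant: Yes


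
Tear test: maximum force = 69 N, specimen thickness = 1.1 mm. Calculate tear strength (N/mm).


62.7 N/mm

Tear strength = force / thickness
Tear = 69 / 1.1 = 62.7 N/mm


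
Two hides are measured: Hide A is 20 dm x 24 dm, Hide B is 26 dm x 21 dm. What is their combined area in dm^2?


Hide A area = 20 x 24 = 480 dm^2
Hide B area = 26 x 21 = 546 dm^2
Total = 480 + 546 = 1026 dm^2


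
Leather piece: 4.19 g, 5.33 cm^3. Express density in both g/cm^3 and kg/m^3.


0.786 g/cm^3
786 kg/m^3

Density = 4.19 / 5.33 = 0.786 g/cm^3
Convert: 0.786 x 1000 = 786 kg/m^3


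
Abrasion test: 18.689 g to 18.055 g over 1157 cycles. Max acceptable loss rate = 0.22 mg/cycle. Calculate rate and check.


Loss = 18.689 - 18.055 = 0.634 g
Rate = 0.634 g / 1157 cycles x 1000 = 0.548 mg/cycle
Max = 0.22 mg/cycle
Passes: No


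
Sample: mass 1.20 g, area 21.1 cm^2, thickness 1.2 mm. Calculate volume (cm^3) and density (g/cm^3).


Thickness in cm = 1.2 / 10 = 0.12 cm
Volume = 21.1 x 0.12 = 2.532 cm^3
Density = 1.20 / 2.532 = 0.474 g/cm^3


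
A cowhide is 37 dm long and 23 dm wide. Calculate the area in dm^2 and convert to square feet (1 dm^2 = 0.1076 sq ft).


Area = 37 x 23 = 851 dm^2
Conversion: 851 x 0.1076 = 91.57 sq ft


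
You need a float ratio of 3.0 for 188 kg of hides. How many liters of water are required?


564.0 L

Water = hide weight x target ratio
Water = 188 x 3.0 = 564.0 L


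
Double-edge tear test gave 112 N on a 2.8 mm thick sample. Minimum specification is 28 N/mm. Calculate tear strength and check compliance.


Tear strength = 40.0 N/mm
Compliant: Yes


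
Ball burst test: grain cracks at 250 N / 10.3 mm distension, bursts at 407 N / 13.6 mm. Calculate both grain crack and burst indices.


Crack index = 250 / 10.3 = 24.3 N/mm
Burst index = 407 / 13.6 = 29.9 N/mm


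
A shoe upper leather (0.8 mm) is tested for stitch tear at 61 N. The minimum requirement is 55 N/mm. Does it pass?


STS = 61 / 0.8 = 76.3 N/mm
Minimum required: 55 N/mm
Passes: Yes


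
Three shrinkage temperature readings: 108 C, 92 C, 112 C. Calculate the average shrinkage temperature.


Average = (108 + 92 + 112) / 3
Average = 312 / 3 = 104.0 C


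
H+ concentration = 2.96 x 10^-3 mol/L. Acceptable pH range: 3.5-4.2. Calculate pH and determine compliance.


pH = -log10(2.96 x 10^-3) = 2.53
Range: 3.5 to 4.2
Compliant: No


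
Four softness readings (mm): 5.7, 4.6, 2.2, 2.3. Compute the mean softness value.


3.70 mm


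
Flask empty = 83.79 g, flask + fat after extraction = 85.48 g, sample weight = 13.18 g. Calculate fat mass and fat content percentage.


Fat mass = 85.48 - 83.79 = 1.69 g
Fat% = 1.69 / 13.18 x 100 = 12.8%


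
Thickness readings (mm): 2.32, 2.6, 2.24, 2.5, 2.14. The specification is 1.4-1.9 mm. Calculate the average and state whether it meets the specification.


Average = 2.36 mm
Within specification: No

Sum = 11.80
Average = 11.80 / 5 = 2.36 mm
Specification range: 1.4 to 1.9 mm
Within spec: No


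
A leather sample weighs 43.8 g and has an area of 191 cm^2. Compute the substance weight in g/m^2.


2293.2 g/m^2

Substance weight = mass / area x 10000
SW = 43.8 / 191 x 10000
SW = 2293.2 g/m^2


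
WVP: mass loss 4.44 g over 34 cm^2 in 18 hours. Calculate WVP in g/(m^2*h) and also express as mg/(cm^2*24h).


WVP = 4.44 / (34 x 18) x 10000 = 72.55 g/(m^2*h)
Mass loss in mg = 4.44 x 1000 = 4440 mg
Per cm^2 per 24h in mg: 4440 x 24 / (34 x 18) = 106560 / 612 = 174.12 mg/(cm^2*24h)


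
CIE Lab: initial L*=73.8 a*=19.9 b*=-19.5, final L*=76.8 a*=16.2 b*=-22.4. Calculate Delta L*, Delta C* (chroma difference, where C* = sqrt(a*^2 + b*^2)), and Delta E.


Delta L* = 3.0
Delta C* = -0.22
Delta E = 5.58

Delta L* = 76.8 - 73.8 = 3.0
C1* = sqrt((19.9)^2 + (-19.5)^2) = 27.861
C2* = sqrt((16.2)^2 + (-22.4)^2) = 27.644
Delta C* = 27.644 - 27.861 = -0.22
Delta E = sqrt((3.0)^2 + (-3.7)^2 + (-2.9)^2) = 5.58


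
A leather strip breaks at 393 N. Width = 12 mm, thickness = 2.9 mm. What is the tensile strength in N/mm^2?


11.29 N/mm^2

Cross-sectional area = 12 x 2.9 = 34.8 mm^2
Tensile strength = 393 / 34.8 = 11.29 N/mm^2


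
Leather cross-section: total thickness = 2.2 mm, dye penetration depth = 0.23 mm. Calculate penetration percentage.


10.5%

Penetration% = 0.23 / 2.2 x 100
Penetration = 10.5%


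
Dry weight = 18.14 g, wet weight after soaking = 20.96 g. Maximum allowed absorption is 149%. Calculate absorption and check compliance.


Absorption = 15.5%
Compliant: Yes

WA = (20.96 - 18.14) / 18.14 x 100 = 15.5%
Maximum allowed: 149%
Compliant: Yes


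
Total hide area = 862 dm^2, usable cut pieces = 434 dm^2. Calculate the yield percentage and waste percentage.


Yield = 434 / 862 x 100 = 50.3%
Waste = 862 - 434 = 428 dm^2
Waste% = 100 - 50.3 = 49.7%


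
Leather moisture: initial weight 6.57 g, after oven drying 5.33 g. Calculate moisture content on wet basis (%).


Moisture = 6.57 - 5.33 = 1.24 g
MC = 1.24 / 6.57 x 100 = 18.9%


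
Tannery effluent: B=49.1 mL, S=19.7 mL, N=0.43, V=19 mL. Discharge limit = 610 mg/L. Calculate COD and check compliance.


COD = (49.1 - 19.7) x 0.43 x 8000 / 19 = 5322.9 mg/L
Limit: 610 mg/L
Compliant: No


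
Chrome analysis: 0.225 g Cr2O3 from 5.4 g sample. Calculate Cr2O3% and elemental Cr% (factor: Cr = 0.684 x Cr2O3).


Cr2O3% = 0.225 / 5.4 x 100 = 4.17%
Cr% = 4.17 x 0.684 = 2.85%


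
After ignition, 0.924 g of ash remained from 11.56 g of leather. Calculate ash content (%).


7.99%

Ash% = 0.924 / 11.56 x 100
Ash% = 7.99%


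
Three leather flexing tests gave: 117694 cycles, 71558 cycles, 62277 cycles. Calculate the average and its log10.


Average = 83843 cycles
log10 = 4.92

Average = (117694 + 71558 + 62277) / 3 = 83843 cycles
log10(83843) = 4.92


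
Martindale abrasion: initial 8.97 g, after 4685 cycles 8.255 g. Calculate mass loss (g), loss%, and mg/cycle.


Mass loss = 0.715 g
Loss = 7.97%
Rate = 0.153 mg/cycle


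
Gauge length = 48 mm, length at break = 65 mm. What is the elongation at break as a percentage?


Extension = 65 - 48 = 17 mm
Elongation = 17 / 48 x 100 = 35.4%


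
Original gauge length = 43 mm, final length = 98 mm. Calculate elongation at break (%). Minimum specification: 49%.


Elongation = 127.9%
Meets spec: Yes


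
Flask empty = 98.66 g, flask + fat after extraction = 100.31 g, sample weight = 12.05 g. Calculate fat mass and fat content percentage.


Fat mass = 1.65 g
Fat content = 13.7%

Fat mass = 100.31 - 98.66 = 1.65 g
Fat% = 1.65 / 12.05 x 100 = 13.7%


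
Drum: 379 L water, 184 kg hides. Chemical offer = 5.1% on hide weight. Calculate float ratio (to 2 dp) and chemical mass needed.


Float ratio = 2.06
Chemical needed = 9.384 kg

Float ratio = 379 / 184 = 2.06
Chemical = 184 x 5.1 / 100 = 9.384 kg


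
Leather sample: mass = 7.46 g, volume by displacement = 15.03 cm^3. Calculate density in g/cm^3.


Density = mass / volume
Density = 7.46 / 15.03 = 0.496 g/cm^3


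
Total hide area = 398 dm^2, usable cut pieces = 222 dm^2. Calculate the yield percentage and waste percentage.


Yield = 222 / 398 x 100 = 55.8%
Waste = 398 - 222 = 176 dm^2
Waste% = 100 - 55.8 = 44.2%


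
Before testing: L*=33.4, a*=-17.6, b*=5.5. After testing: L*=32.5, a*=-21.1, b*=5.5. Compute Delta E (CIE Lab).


Delta E = 3.61


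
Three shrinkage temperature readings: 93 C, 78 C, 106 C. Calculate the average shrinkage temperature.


Average = (93 + 78 + 106) / 3
Average = 277 / 3 = 92.3 C


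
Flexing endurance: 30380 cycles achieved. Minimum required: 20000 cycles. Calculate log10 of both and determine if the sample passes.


Achieved: log10 = 4.48
Required: log10 = 4.30
Passes: Yes

log10(30380) = 4.48
log10(20000) = 4.30
Passes: Yes


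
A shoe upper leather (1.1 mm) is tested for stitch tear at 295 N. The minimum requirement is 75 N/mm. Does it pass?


STS = 295 / 1.1 = 268.2 N/mm
Minimum required: 75 N/mm
Passes: Yes


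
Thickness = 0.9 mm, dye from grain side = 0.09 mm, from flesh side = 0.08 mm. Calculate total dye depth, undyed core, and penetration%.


Total dyed = 0.09 + 0.08 = 0.17 mm
Undyed core = 0.9 - 0.17 = 0.73 mm
Penetration = 0.17 / 0.9 x 100 = 18.9%


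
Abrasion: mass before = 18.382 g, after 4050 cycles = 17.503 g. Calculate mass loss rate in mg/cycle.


Mass loss = 18.382 - 17.503 = 0.879 g
Rate = 0.879 / 4050 x 1000 = 0.217 mg/cycle


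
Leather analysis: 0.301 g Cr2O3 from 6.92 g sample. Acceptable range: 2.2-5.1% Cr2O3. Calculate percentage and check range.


Cr2O3% = 0.301 / 6.92 x 100 = 4.35%
Acceptable range: 2.2 to 5.1%
Within range: Yes


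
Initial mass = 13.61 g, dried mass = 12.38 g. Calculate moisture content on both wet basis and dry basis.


Wet basis = 9.0%
Dry basis = 9.9%
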